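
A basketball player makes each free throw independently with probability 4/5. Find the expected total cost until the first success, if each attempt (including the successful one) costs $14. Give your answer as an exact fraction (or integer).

E[#attempts] = 1/p = 5/4; E[cost] = 14·5/4 = 35/2.

35/2 dollars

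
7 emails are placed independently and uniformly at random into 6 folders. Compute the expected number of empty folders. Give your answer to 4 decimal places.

Let Xⱼ=1 if folder j is empty. P(Xⱼ=1) = ((6-1)/6)^7 = 78125/279936.
By linearity, E[#empty] = 6·78125/279936 = 78125/46656.
≈ 1.6745

1.6745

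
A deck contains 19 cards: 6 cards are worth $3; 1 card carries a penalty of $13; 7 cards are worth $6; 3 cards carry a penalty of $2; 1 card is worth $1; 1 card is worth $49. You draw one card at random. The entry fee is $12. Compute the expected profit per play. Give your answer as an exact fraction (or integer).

-137/19 dollars

E[payout] = (6/19)·3 + (1/19)·(-13) + (7/19)·6 + (3/19)·(-2) + (1/19)·1 + (1/19)·49 = 91/19
Expected profit = 91/19 − 12 = -137/19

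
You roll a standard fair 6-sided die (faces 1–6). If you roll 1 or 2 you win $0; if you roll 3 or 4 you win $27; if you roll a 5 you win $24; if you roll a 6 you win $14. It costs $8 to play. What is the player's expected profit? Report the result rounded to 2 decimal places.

E[payout] = (1/3)·0 + (1/6)·14 + (1/6)·24 + (1/3)·27 = 46/3
Expected profit = 46/3 − 8 = 22/3 ≈ $7.33

$7.33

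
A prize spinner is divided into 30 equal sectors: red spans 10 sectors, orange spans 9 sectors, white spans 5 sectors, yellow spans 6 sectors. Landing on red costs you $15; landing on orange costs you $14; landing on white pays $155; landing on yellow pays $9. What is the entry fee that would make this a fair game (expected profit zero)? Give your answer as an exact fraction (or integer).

553/30 dollars

E[payout] = (10/30)·(-15) + (9/30)·(-14) + (5/30)·155 + (6/30)·9 = 553/30
Fair fee = E[payout] = 553/30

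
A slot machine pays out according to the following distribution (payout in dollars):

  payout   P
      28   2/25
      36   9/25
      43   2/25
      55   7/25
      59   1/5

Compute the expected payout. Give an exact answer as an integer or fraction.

1146/25 dollars

E[X] = (2/25)·28 + (9/25)·36 + (2/25)·43 + (7/25)·55 + (1/5)·59
     = 1146/25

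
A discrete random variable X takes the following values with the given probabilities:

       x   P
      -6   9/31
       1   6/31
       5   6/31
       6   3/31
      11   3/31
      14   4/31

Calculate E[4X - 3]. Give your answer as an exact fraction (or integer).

263/31

E[4x-3] = (9/31)·(-27) + (6/31)·1 + (6/31)·17 + (3/31)·21 + (3/31)·41 + (4/31)·53
     = 263/31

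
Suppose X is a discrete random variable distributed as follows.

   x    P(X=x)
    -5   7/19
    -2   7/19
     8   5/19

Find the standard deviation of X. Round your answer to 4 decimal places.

5.2251

E[X] = -9/19, E[X²] = 523/19
Var(X) = E[X²] − (E[X])² = 523/19 − 81/361 = 9856/361
SD(X) = √(9856/361) ≈ 5.2251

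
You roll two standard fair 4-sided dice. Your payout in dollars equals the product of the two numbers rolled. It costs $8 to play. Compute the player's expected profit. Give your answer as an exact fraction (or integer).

Distribution of the product of the two numbers rolled: 1 w.p. 1/16, 2 w.p. 1/8, 3 w.p. 1/8, 4 w.p. 3/16, 6 w.p. 1/8, 8 w.p. 1/8, …
E[payout] = (1/16)·1 + (1/8)·2 + (1/8)·3 + (3/16)·4 + (1/8)·6 + (1/8)·8 + (1/16)·9 + (1/8)·12 + (1/16)·16 = 25/4
Expected profit = 25/4 − 8 = -7/4

-7/4 dollars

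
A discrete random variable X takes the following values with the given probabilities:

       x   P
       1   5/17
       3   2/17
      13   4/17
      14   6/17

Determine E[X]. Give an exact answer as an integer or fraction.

E[X] = (5/17)·1 + (2/17)·3 + (4/17)·13 + (6/17)·14
     = 147/17

147/17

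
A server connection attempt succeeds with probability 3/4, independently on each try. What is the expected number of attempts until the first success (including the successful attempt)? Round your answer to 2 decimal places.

1.33

For a geometric distribution, E[trials] = 1/p = 1/(3/4) = 4/3.
≈ 1.33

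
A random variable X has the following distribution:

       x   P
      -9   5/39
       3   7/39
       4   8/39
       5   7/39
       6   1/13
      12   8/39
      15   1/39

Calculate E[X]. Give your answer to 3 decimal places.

E[X] = (5/39)·(-9) + (7/39)·3 + (8/39)·4 + (7/39)·5 + (1/13)·6 + (8/39)·12 + (1/39)·15
     = 172/39 ≈ 4.410

4.410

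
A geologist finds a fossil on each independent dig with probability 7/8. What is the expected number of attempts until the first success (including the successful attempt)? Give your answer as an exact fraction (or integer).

8/7

For a geometric distribution, E[trials] = 1/p = 1/(7/8) = 8/7.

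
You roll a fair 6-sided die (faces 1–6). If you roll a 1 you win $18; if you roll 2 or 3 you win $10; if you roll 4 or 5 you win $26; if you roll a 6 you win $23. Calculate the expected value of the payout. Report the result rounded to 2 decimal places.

$18.83

E[payout] = (1/3)·10 + (1/6)·18 + (1/6)·23 + (1/3)·26 = 113/6
≈ $18.83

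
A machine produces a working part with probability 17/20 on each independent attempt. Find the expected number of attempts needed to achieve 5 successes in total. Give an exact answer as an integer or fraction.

100/17

By linearity (sum of 5 independent geometric waits), E[trials] = 5/p = 5/(17/20) = 100/17.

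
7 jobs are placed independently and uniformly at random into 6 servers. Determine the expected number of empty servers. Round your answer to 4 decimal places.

1.6745

Let Xⱼ=1 if server j is empty. P(Xⱼ=1) = ((6-1)/6)^7 = 78125/279936.
By linearity, E[#empty] = 6·78125/279936 = 78125/46656.
≈ 1.6745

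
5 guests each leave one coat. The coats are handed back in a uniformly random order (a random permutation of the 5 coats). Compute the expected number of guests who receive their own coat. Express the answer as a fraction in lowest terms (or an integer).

1

Let Xᵢ = 1 if person i gets their own coat. For each i, P(Xᵢ=1) = 1/5.
By linearity of expectation, E[X₁+…+X_5] = 5·(1/5) = 1.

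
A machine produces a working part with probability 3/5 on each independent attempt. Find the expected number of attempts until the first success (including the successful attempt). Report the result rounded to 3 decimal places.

1.667

For a geometric distribution, E[trials] = 1/p = 1/(3/5) = 5/3.
≈ 1.667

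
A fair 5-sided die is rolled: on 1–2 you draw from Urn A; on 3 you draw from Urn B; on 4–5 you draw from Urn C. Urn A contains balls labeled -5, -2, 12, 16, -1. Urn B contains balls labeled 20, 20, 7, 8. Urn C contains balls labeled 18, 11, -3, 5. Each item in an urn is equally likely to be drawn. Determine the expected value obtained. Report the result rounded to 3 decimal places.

7.450

E[X | Urn A] = (-5 − 2 + 12 + 16 − 1)/5 = 4
E[X | Urn B] = (20 + 20 + 7 + 8)/4 = 55/4
E[X | Urn C] = (18 + 11 − 3 + 5)/4 = 31/4
E[X] = (2/5)·4 + (1/5)·55/4 + (2/5)·31/4 = 149/20 ≈ 7.450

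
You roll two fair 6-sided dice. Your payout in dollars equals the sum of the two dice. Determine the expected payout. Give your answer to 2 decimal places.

Distribution of the sum of the two dice: 2 w.p. 1/36, 3 w.p. 1/18, 4 w.p. 1/12, 5 w.p. 1/9, 6 w.p. 5/36, 7 w.p. 1/6, …
E[payout] = (1/36)·2 + (1/18)·3 + (1/12)·4 + (1/9)·5 + (5/36)·6 + (1/6)·7 + (5/36)·8 + (1/9)·9 + (1/12)·10 + (1/18)·11 + (1/36)·12 = 7
≈ $7.00

$7.00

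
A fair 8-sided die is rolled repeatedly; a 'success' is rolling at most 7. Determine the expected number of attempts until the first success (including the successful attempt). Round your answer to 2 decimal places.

1.14

For a geometric distribution, E[trials] = 1/p = 1/(7/8) = 8/7.
≈ 1.14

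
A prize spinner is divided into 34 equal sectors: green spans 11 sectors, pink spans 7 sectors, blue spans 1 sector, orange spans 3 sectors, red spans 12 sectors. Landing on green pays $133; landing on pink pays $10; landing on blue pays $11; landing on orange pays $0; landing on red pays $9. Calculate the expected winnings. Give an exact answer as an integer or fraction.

826/17 dollars

E[payout] = (11/34)·133 + (7/34)·10 + (1/34)·11 + (3/34)·0 + (12/34)·9 = 826/17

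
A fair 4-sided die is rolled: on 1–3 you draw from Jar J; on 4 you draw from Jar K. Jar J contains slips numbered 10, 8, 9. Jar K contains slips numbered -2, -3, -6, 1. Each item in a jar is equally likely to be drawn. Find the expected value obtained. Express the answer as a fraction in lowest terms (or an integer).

E[X | Jar J] = (10 + 8 + 9)/3 = 9
E[X | Jar K] = (-2 − 3 − 6 + 1)/4 = -5/2
E[X] = (3/4)·9 + (1/4)·(-5/2) = 49/8

49/8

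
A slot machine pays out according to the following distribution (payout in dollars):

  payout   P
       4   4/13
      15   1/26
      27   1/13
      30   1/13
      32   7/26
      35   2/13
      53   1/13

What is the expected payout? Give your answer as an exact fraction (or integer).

631/26 dollars

E[X] = (4/13)·4 + (1/26)·15 + (1/13)·27 + (1/13)·30 + (7/26)·32 + (2/13)·35 + (1/13)·53
     = 631/26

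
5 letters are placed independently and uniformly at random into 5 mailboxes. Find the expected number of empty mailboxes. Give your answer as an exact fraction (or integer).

Let Xⱼ=1 if mailbox j is empty. P(Xⱼ=1) = ((5-1)/5)^5 = 1024/3125.
By linearity, E[#empty] = 5·1024/3125 = 1024/625.

1024/625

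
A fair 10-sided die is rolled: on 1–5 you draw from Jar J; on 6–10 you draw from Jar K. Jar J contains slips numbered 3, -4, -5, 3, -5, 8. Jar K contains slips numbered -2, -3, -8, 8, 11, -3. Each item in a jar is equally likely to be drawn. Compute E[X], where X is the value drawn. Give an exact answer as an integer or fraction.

E[X | Jar J] = (3 − 4 − 5 + 3 − 5 + 8)/6 = 0
E[X | Jar K] = (-2 − 3 − 8 + 8 + 11 − 3)/6 = 1/2
E[X] = (1/2)·0 + (1/2)·1/2 = 1/4

1/4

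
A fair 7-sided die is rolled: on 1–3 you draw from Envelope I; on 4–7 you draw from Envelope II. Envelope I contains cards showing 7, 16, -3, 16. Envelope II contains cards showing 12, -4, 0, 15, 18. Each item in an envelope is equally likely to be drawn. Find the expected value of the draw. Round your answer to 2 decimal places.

8.54

E[X | Envelope I] = (7 + 16 − 3 + 16)/4 = 9
E[X | Envelope II] = (12 − 4 + 0 + 15 + 18)/5 = 41/5
E[X] = (3/7)·9 + (4/7)·41/5 = 299/35 ≈ 8.54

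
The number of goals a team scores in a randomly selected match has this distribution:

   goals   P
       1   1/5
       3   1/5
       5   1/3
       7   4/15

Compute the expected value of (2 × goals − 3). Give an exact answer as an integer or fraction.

17/3

E[2x-3] = (1/5)·(-1) + (1/5)·3 + (1/3)·7 + (4/15)·11
     = 17/3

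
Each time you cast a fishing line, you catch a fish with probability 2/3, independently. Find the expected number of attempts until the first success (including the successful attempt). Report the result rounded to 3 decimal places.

For a geometric distribution, E[trials] = 1/p = 1/(2/3) = 3/2.
≈ 1.500

1.500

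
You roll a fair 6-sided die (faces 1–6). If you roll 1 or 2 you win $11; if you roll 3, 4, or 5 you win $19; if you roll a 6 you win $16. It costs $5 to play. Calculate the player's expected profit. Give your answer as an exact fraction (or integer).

65/6 dollars

E[payout] = (1/3)·11 + (1/6)·16 + (1/2)·19 = 95/6
Expected profit = 95/6 − 5 = 65/6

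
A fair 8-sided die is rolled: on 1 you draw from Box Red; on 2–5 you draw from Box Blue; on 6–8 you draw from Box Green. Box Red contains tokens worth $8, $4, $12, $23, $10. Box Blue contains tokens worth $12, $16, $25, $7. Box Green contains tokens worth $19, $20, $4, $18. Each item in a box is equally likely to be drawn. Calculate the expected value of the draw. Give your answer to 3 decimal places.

$14.644

E[X | Box Red] = (8 + 4 + 12 + 23 + 10)/5 = 57/5
E[X | Box Blue] = (12 + 16 + 25 + 7)/4 = 15
E[X | Box Green] = (19 + 20 + 4 + 18)/4 = 61/4
E[X] = (1/8)·57/5 + (1/2)·15 + (3/8)·61/4 = 2343/160 ≈ 14.644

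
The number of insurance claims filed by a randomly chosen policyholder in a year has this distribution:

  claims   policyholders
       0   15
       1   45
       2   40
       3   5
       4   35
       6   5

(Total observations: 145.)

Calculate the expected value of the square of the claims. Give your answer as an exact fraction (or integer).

198/29

Total = 145, so P(claims=0) = 15/145, etc.
E[X²] = (3/29)·0 + (9/29)·1 + (8/29)·4 + (1/29)·9 + (7/29)·16 + (1/29)·36
     = 198/29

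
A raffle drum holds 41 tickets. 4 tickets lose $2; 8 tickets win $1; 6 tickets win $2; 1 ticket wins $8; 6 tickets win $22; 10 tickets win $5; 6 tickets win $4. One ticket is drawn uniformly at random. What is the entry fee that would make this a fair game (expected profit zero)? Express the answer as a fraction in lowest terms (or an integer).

E[payout] = (4/41)·(-2) + (8/41)·1 + (6/41)·2 + (1/41)·8 + (6/41)·22 + (10/41)·5 + (6/41)·4 = 226/41
Fair fee = E[payout] = 226/41

226/41 dollars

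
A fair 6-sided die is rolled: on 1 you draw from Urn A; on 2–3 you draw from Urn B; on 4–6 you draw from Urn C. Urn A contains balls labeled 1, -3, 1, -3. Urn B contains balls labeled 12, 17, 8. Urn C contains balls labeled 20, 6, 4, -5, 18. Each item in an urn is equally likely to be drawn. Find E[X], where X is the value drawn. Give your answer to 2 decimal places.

8.24

E[X | Urn A] = (1 − 3 + 1 − 3)/4 = -1
E[X | Urn B] = (12 + 17 + 8)/3 = 37/3
E[X | Urn C] = (20 + 6 + 4 − 5 + 18)/5 = 43/5
E[X] = (1/6)·(-1) + (1/3)·37/3 + (1/2)·43/5 = 371/45 ≈ 8.24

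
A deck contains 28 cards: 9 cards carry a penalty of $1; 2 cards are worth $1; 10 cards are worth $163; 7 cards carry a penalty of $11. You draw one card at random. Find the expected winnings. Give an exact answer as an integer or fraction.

773/14 dollars

E[payout] = (9/28)·(-1) + (2/28)·1 + (10/28)·163 + (7/28)·(-11) = 773/14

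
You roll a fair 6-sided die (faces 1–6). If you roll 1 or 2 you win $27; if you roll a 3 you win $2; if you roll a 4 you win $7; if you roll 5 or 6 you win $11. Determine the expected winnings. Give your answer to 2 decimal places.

E[payout] = (1/6)·2 + (1/6)·7 + (1/3)·11 + (1/3)·27 = 85/6
≈ $14.17

$14.17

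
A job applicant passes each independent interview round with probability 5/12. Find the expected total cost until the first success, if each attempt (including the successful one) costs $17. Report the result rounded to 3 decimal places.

E[#attempts] = 1/p = 12/5; E[cost] = 17·12/5 = 204/5.
≈ 40.800

$40.800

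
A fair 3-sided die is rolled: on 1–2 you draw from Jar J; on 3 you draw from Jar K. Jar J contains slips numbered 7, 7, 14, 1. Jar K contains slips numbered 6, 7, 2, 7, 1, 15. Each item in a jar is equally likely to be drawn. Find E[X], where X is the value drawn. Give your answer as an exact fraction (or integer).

E[X | Jar J] = (7 + 7 + 14 + 1)/4 = 29/4
E[X | Jar K] = (6 + 7 + 2 + 7 + 1 + 15)/6 = 19/3
E[X] = (2/3)·29/4 + (1/3)·19/3 = 125/18

125/18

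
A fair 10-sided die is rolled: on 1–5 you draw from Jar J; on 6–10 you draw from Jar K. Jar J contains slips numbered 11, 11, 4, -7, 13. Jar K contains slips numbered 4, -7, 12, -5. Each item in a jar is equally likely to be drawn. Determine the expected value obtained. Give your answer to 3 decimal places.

3.700

E[X | Jar J] = (11 + 11 + 4 − 7 + 13)/5 = 32/5
E[X | Jar K] = (4 − 7 + 12 − 5)/4 = 1
E[X] = (1/2)·32/5 + (1/2)·1 = 37/10 ≈ 3.700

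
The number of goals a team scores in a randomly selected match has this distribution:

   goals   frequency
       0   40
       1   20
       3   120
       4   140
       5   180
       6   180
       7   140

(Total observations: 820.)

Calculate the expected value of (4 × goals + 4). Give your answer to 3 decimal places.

Total = 820, so P(goals=0) = 40/820, etc.
E[4x+4] = (2/41)·4 + (1/41)·8 + (6/41)·16 + (7/41)·20 + (9/41)·24 + (9/41)·28 + (7/41)·32
     = 944/41 ≈ 23.024

23.024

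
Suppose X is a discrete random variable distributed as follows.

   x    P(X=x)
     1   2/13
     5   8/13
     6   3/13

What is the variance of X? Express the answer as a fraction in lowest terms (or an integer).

E[X] = (2/13)·1 + (8/13)·5 + (3/13)·6 = 60/13
E[X²] = (2/13)·1 + (8/13)·25 + (3/13)·36 = 310/13
Var(X) = 310/13 − (60/13)² = 430/169

430/169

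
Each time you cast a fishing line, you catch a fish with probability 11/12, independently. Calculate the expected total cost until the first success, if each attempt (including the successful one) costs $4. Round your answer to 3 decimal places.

$4.364

E[#attempts] = 1/p = 12/11; E[cost] = 4·12/11 = 48/11.
≈ 4.364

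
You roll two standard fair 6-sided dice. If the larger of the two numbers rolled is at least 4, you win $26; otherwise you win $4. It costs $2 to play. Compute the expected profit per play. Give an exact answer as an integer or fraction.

E[payout] = (1/4)·4 + (3/4)·26 = 41/2
Expected profit = 41/2 − 2 = 37/2

37/2 dollars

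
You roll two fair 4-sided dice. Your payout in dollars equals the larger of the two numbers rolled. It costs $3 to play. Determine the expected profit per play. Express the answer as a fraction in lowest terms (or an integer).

1/8 dollars

Distribution of the larger of the two numbers rolled: 1 w.p. 1/16, 2 w.p. 3/16, 3 w.p. 5/16, 4 w.p. 7/16
E[payout] = (1/16)·1 + (3/16)·2 + (5/16)·3 + (7/16)·4 = 25/8
Expected profit = 25/8 − 3 = 1/8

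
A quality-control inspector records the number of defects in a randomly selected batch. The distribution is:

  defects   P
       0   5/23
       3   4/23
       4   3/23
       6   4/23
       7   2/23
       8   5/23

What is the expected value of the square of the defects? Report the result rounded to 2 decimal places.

E[X²] = (5/23)·0 + (4/23)·9 + (3/23)·16 + (4/23)·36 + (2/23)·49 + (5/23)·64
     = 646/23 ≈ 28.09

28.09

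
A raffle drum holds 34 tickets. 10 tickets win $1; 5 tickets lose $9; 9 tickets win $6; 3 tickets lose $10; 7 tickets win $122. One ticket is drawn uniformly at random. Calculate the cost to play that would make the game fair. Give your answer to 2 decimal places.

$24.79

E[payout] = (10/34)·1 + (5/34)·(-9) + (9/34)·6 + (3/34)·(-10) + (7/34)·122 = 843/34
Fair fee = E[payout] = 843/34 ≈ $24.79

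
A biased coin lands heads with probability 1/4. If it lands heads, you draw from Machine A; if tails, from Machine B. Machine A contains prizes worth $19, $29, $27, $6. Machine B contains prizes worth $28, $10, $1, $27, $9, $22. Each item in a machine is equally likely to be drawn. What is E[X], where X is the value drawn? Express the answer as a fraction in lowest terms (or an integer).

E[X | Machine A] = (19 + 29 + 27 + 6)/4 = 81/4
E[X | Machine B] = (28 + 10 + 1 + 27 + 9 + 22)/6 = 97/6
E[X] = (1/4)·81/4 + (3/4)·97/6 = 275/16

275/16 dollars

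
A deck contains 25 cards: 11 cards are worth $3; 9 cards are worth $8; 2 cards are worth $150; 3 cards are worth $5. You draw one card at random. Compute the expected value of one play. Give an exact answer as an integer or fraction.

E[payout] = (11/25)·3 + (9/25)·8 + (2/25)·150 + (3/25)·5 = 84/5

84/5 dollars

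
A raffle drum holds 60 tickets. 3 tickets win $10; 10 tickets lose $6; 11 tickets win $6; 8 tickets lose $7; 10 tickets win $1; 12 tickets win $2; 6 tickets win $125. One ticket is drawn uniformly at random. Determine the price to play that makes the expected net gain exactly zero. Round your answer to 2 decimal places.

E[payout] = (3/60)·10 + (10/60)·(-6) + (11/60)·6 + (8/60)·(-7) + (10/60)·1 + (12/60)·2 + (6/60)·125 = 191/15
Fair fee = E[payout] = 191/15 ≈ $12.73

$12.73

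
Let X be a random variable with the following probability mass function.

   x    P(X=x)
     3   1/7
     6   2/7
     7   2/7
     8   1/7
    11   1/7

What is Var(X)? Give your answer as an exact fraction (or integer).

244/49

E[X] = (1/7)·3 + (2/7)·6 + (2/7)·7 + (1/7)·8 + (1/7)·11 = 48/7
E[X²] = (1/7)·9 + (2/7)·36 + (2/7)·49 + (1/7)·64 + (1/7)·121 = 52
Var(X) = 52 − (48/7)² = 244/49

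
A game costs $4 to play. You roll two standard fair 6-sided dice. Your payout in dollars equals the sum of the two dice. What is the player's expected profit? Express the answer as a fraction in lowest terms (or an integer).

Distribution of the sum of the two dice: 2 w.p. 1/36, 3 w.p. 1/18, 4 w.p. 1/12, 5 w.p. 1/9, 6 w.p. 5/36, 7 w.p. 1/6, …
E[payout] = (1/36)·2 + (1/18)·3 + (1/12)·4 + (1/9)·5 + (5/36)·6 + (1/6)·7 + (5/36)·8 + (1/9)·9 + (1/12)·10 + (1/18)·11 + (1/36)·12 = 7
Expected profit = 7 − 4 = 3

$3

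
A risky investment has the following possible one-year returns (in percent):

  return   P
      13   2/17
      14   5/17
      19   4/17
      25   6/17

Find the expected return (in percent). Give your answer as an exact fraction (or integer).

E[X] = (2/17)·13 + (5/17)·14 + (4/17)·19 + (6/17)·25
     = 322/17

322/17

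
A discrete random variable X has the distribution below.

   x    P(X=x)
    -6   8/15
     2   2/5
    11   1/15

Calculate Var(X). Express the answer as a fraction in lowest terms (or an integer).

1174/45

E[X] = (8/15)·(-6) + (2/5)·2 + (1/15)·11 = -5/3
E[X²] = (8/15)·36 + (2/5)·4 + (1/15)·121 = 433/15
Var(X) = 433/15 − (-5/3)² = 1174/45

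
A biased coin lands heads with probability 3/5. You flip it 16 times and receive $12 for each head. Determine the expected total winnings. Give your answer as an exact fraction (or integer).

E[#heads] = 16·3/5 = 48/5 (linearity over flips).
E[winnings] = 12·48/5 = 576/5.

576/5 dollars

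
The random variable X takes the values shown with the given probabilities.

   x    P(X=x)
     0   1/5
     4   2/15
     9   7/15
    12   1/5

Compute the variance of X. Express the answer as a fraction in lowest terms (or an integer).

4016/225

E[X] = (1/5)·0 + (2/15)·4 + (7/15)·9 + (1/5)·12 = 107/15
E[X²] = (1/5)·0 + (2/15)·16 + (7/15)·81 + (1/5)·144 = 1031/15
Var(X) = 1031/15 − (107/15)² = 4016/225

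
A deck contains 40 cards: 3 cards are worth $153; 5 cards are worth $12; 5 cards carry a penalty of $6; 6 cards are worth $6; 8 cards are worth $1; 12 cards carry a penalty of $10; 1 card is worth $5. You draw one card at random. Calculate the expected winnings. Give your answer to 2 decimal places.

$10.45

E[payout] = (3/40)·153 + (5/40)·12 + (5/40)·(-6) + (6/40)·6 + (8/40)·1 + (12/40)·(-10) + (1/40)·5 = 209/20
≈ $10.45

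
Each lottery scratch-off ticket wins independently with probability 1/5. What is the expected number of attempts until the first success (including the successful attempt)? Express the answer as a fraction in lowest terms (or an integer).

5

For a geometric distribution, E[trials] = 1/p = 1/(1/5) = 5.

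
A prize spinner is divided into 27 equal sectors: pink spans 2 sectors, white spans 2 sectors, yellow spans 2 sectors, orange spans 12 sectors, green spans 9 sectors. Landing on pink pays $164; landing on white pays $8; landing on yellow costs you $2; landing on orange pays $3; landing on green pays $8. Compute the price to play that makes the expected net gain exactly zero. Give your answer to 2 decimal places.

E[payout] = (2/27)·164 + (2/27)·8 + (2/27)·(-2) + (12/27)·3 + (9/27)·8 = 448/27
Fair fee = E[payout] = 448/27 ≈ $16.59

$16.59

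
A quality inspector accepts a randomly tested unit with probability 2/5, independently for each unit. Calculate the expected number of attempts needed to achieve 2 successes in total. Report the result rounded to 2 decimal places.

5.00

By linearity (sum of 2 independent geometric waits), E[trials] = 2/p = 2/(2/5) = 5.
≈ 5.00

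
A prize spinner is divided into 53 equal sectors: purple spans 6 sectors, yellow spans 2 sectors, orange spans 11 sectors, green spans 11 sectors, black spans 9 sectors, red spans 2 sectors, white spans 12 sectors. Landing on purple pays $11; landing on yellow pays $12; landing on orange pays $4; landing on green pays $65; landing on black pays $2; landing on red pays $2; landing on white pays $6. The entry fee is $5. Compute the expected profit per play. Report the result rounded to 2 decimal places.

E[payout] = (6/53)·11 + (2/53)·12 + (11/53)·4 + (11/53)·65 + (9/53)·2 + (2/53)·2 + (12/53)·6 = 943/53
Expected profit = 943/53 − 5 = 678/53 ≈ $12.79

$12.79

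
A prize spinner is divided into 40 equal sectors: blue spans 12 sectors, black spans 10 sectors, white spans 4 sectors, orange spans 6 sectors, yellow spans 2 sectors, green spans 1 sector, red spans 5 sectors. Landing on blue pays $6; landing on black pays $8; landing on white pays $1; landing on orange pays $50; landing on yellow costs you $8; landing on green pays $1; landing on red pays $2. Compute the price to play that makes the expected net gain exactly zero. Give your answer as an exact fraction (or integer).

E[payout] = (12/40)·6 + (10/40)·8 + (4/40)·1 + (6/40)·50 + (2/40)·(-8) + (1/40)·1 + (5/40)·2 = 451/40
Fair fee = E[payout] = 451/40

451/40 dollars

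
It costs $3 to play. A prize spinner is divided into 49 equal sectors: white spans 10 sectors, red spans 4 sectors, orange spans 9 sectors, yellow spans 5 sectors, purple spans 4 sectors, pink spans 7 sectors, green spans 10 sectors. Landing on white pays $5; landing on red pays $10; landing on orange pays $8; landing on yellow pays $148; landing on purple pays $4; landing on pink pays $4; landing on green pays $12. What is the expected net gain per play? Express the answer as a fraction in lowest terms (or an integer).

919/49 dollars

E[payout] = (10/49)·5 + (4/49)·10 + (9/49)·8 + (5/49)·148 + (4/49)·4 + (7/49)·4 + (10/49)·12 = 1066/49
Expected profit = 1066/49 − 3 = 919/49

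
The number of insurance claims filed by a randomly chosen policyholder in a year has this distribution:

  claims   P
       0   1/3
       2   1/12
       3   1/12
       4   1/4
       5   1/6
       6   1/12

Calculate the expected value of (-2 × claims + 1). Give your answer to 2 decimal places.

E[-2x+1] = (1/3)·1 + (1/12)·(-3) + (1/12)·(-5) + (1/4)·(-7) + (1/6)·(-9) + (1/12)·(-11)
     = -9/2 ≈ -4.50

-4.50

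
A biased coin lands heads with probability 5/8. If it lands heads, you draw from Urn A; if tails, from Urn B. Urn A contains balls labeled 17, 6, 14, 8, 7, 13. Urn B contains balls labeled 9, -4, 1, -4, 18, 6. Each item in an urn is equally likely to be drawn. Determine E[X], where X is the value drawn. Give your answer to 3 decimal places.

E[X | Urn A] = (17 + 6 + 14 + 8 + 7 + 13)/6 = 65/6
E[X | Urn B] = (9 − 4 + 1 − 4 + 18 + 6)/6 = 13/3
E[X] = (5/8)·65/6 + (3/8)·13/3 = 403/48 ≈ 8.396

8.396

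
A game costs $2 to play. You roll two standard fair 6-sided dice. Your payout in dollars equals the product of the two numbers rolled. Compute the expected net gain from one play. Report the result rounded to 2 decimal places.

Distribution of the product of the two numbers rolled: 1 w.p. 1/36, 2 w.p. 1/18, 3 w.p. 1/18, 4 w.p. 1/12, 5 w.p. 1/18, 6 w.p. 1/9, …
E[payout] = (1/36)·1 + (1/18)·2 + (1/18)·3 + (1/12)·4 + (1/18)·5 + (1/9)·6 + (1/18)·8 + (1/36)·9 + (1/18)·10 + (1/9)·12 + (1/18)·15 + (1/36)·16 + (1/18)·18 + (1/18)·20 + (1/18)·24 + (1/36)·25 + (1/18)·30 + (1/36)·36 = 49/4
Expected profit = 49/4 − 2 = 41/4 ≈ $10.25

$10.25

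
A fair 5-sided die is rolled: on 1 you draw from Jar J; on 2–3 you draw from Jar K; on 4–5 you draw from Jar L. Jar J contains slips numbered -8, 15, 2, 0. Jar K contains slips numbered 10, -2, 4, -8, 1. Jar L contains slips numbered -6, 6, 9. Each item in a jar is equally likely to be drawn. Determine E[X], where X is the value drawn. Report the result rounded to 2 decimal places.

E[X | Jar J] = (-8 + 15 + 2 + 0)/4 = 9/4
E[X | Jar K] = (10 − 2 + 4 − 8 + 1)/5 = 1
E[X | Jar L] = (-6 + 6 + 9)/3 = 3
E[X] = (1/5)·9/4 + (2/5)·1 + (2/5)·3 = 41/20 ≈ 2.05

2.05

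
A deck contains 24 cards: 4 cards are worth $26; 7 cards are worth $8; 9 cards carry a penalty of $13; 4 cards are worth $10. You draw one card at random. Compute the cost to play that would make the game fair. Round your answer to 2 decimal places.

$3.46

E[payout] = (4/24)·26 + (7/24)·8 + (9/24)·(-13) + (4/24)·10 = 83/24
Fair fee = E[payout] = 83/24 ≈ $3.46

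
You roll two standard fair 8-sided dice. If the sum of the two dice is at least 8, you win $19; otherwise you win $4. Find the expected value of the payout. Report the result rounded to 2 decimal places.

$14.08

E[payout] = (21/64)·4 + (43/64)·19 = 901/64
≈ $14.08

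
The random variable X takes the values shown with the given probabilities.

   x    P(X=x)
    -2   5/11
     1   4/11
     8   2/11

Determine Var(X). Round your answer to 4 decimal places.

E[X] = (5/11)·(-2) + (4/11)·1 + (2/11)·8 = 10/11
E[X²] = (5/11)·4 + (4/11)·1 + (2/11)·64 = 152/11
Var(X) = 152/11 − (10/11)² = 1572/121 ≈ 12.9917

12.9917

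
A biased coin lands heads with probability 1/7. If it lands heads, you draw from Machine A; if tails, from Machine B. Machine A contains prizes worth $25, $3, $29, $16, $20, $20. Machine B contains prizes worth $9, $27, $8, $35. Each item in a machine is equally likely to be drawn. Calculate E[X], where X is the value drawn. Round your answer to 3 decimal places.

$19.619

E[X | Machine A] = (25 + 3 + 29 + 16 + 20 + 20)/6 = 113/6
E[X | Machine B] = (9 + 27 + 8 + 35)/4 = 79/4
E[X] = (1/7)·113/6 + (6/7)·79/4 = 412/21 ≈ 19.619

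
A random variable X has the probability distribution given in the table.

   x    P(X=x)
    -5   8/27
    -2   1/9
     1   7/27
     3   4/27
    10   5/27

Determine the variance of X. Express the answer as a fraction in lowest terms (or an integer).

E[X] = (8/27)·(-5) + (1/9)·(-2) + (7/27)·1 + (4/27)·3 + (5/27)·10 = 23/27
E[X²] = (8/27)·25 + (1/9)·4 + (7/27)·1 + (4/27)·9 + (5/27)·100 = 755/27
Var(X) = 755/27 − (23/27)² = 19856/729

19856/729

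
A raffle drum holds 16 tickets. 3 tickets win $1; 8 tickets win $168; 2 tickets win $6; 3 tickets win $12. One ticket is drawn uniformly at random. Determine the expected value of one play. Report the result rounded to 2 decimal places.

$87.19

E[payout] = (3/16)·1 + (8/16)·168 + (2/16)·6 + (3/16)·12 = 1395/16
≈ $87.19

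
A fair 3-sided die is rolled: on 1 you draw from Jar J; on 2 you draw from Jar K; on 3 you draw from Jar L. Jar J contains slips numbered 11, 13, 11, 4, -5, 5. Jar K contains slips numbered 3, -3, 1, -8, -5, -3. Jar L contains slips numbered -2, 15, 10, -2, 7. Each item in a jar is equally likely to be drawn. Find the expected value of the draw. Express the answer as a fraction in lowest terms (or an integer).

16/5

E[X | Jar J] = (11 + 13 + 11 + 4 − 5 + 5)/6 = 13/2
E[X | Jar K] = (3 − 3 + 1 − 8 − 5 − 3)/6 = -5/2
E[X | Jar L] = (-2 + 15 + 10 − 2 + 7)/5 = 28/5
E[X] = (1/3)·13/2 + (1/3)·(-5/2) + (1/3)·28/5 = 16/5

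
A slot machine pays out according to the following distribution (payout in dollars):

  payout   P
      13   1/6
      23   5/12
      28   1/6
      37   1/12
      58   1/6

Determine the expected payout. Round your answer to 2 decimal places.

E[X] = (1/6)·13 + (5/12)·23 + (1/6)·28 + (1/12)·37 + (1/6)·58
     = 175/6 ≈ 29.17

$29.17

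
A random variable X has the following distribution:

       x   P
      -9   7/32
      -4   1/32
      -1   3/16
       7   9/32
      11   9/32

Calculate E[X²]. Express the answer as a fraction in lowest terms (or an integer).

E[X²] = (7/32)·81 + (1/32)·16 + (3/16)·1 + (9/32)·49 + (9/32)·121
     = 2119/32

2119/32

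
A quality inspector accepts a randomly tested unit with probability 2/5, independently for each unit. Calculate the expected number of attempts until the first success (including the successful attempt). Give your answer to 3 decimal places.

For a geometric distribution, E[trials] = 1/p = 1/(2/5) = 5/2.
≈ 2.500

2.500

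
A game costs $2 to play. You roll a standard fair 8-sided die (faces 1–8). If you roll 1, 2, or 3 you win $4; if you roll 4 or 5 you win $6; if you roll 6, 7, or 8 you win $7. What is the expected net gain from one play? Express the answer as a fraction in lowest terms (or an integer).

E[payout] = (3/8)·4 + (1/4)·6 + (3/8)·7 = 45/8
Expected profit = 45/8 − 2 = 29/8

29/8 dollars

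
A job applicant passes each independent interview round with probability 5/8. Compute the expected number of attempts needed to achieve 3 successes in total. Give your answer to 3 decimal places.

4.800

By linearity (sum of 3 independent geometric waits), E[trials] = 3/p = 3/(5/8) = 24/5.
≈ 4.800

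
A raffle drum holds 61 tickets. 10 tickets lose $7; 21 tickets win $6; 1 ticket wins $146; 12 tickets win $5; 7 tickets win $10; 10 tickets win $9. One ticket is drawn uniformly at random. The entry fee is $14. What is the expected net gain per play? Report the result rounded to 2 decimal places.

-$7.08

E[payout] = (10/61)·(-7) + (21/61)·6 + (1/61)·146 + (12/61)·5 + (7/61)·10 + (10/61)·9 = 422/61
Expected profit = 422/61 − 14 = -432/61 ≈ -$7.08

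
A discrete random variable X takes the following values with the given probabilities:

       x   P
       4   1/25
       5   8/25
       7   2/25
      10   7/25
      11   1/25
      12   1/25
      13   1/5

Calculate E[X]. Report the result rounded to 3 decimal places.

8.640

E[X] = (1/25)·4 + (8/25)·5 + (2/25)·7 + (7/25)·10 + (1/25)·11 + (1/25)·12 + (1/5)·13
     = 216/25 ≈ 8.640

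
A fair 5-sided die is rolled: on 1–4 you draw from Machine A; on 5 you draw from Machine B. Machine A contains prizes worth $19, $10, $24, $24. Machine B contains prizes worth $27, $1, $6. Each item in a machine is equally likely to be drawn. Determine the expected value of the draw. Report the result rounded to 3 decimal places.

E[X | Machine A] = (19 + 10 + 24 + 24)/4 = 77/4
E[X | Machine B] = (27 + 1 + 6)/3 = 34/3
E[X] = (4/5)·77/4 + (1/5)·34/3 = 53/3 ≈ 17.667

$17.667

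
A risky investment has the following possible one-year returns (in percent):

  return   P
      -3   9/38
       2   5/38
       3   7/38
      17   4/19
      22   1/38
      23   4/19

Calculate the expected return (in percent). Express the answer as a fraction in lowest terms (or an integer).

E[X] = (9/38)·(-3) + (5/38)·2 + (7/38)·3 + (4/19)·17 + (1/38)·22 + (4/19)·23
     = 173/19

173/19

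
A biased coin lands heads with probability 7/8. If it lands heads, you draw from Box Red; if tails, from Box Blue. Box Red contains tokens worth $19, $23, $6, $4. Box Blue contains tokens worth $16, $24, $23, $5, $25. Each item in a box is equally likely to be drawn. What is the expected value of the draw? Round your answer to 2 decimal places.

E[X | Box Red] = (19 + 23 + 6 + 4)/4 = 13
E[X | Box Blue] = (16 + 24 + 23 + 5 + 25)/5 = 93/5
E[X] = (7/8)·13 + (1/8)·93/5 = 137/10 ≈ 13.70

$13.70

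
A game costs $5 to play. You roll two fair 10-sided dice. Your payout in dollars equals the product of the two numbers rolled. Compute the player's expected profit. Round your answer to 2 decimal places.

Distribution of the product of the two numbers rolled: 1 w.p. 1/100, 2 w.p. 1/50, 3 w.p. 1/50, 4 w.p. 3/100, 5 w.p. 1/50, 6 w.p. 1/25, …
E[payout] = (1/100)·1 + (1/50)·2 + (1/50)·3 + (3/100)·4 + (1/50)·5 + (1/25)·6 + (1/50)·7 + (1/25)·8 + (3/100)·9 + (1/25)·10 + (1/25)·12 + (1/50)·14 + (1/50)·15 + (3/100)·16 + (1/25)·18 + (1/25)·20 + (1/50)·21 + (1/25)·24 + (1/100)·25 + (1/50)·27 + (1/50)·28 + (1/25)·30 + (1/50)·32 + (1/50)·35 + (3/100)·36 + (1/25)·40 + (1/50)·42 + (1/50)·45 + (1/50)·48 + (1/100)·49 + (1/50)·50 + (1/50)·54 + (1/50)·56 + (1/50)·60 + (1/50)·63 + (1/100)·64 + (1/50)·70 + (1/50)·72 + (1/50)·80 + (1/100)·81 + (1/50)·90 + (1/100)·100 = 121/4
Expected profit = 121/4 − 5 = 101/4 ≈ $25.25

$25.25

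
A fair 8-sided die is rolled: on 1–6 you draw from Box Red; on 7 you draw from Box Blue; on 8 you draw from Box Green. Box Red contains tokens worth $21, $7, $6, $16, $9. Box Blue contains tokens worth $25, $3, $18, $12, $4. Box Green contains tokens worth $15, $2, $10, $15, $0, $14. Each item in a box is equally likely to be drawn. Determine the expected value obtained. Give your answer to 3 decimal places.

E[X | Box Red] = (21 + 7 + 6 + 16 + 9)/5 = 59/5
E[X | Box Blue] = (25 + 3 + 18 + 12 + 4)/5 = 62/5
E[X | Box Green] = (15 + 2 + 10 + 15 + 0 + 14)/6 = 28/3
E[X] = (3/4)·59/5 + (1/8)·62/5 + (1/8)·28/3 = 347/30 ≈ 11.567

$11.567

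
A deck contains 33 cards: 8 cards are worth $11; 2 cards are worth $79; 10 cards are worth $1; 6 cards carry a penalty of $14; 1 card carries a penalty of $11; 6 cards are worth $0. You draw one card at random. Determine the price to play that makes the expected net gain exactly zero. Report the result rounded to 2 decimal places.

$4.88

E[payout] = (8/33)·11 + (2/33)·79 + (10/33)·1 + (6/33)·(-14) + (1/33)·(-11) + (6/33)·0 = 161/33
Fair fee = E[payout] = 161/33 ≈ $4.88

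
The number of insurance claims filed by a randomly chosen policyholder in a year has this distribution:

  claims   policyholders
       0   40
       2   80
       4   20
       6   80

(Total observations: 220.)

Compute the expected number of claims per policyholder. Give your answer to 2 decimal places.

Total = 220, so P(claims=0) = 40/220, etc.
E[X] = (2/11)·0 + (4/11)·2 + (1/11)·4 + (4/11)·6
     = 36/11 ≈ 3.27

3.27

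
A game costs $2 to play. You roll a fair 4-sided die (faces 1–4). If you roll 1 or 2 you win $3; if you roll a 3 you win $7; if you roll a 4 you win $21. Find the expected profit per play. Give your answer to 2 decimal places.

E[payout] = (1/2)·3 + (1/4)·7 + (1/4)·21 = 17/2
Expected profit = 17/2 − 2 = 13/2 ≈ $6.50

$6.50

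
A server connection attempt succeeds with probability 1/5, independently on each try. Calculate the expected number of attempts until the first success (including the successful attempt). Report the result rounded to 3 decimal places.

5.000

For a geometric distribution, E[trials] = 1/p = 1/(1/5) = 5.
≈ 5.000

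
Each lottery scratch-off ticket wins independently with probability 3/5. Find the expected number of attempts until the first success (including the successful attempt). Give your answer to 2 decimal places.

For a geometric distribution, E[trials] = 1/p = 1/(3/5) = 5/3.
≈ 1.67

1.67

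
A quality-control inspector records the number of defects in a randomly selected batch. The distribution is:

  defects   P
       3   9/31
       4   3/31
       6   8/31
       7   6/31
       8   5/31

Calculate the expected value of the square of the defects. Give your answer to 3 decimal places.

33.258

E[X²] = (9/31)·9 + (3/31)·16 + (8/31)·36 + (6/31)·49 + (5/31)·64
     = 1031/31 ≈ 33.258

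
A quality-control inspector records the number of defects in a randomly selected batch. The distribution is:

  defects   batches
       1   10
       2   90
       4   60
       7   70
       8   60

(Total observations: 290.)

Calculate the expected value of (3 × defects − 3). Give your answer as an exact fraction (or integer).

Total = 290, so P(defects=1) = 10/290, etc.
E[3x-3] = (1/29)·0 + (9/29)·3 + (6/29)·9 + (7/29)·18 + (6/29)·21
     = 333/29

333/29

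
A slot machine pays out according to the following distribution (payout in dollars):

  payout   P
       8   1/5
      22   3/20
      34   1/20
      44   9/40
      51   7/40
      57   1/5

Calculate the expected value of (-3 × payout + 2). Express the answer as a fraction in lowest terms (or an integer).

E[-3x+2] = (1/5)·(-22) + (3/20)·(-64) + (1/20)·(-100) + (9/40)·(-130) + (7/40)·(-151) + (1/5)·(-169)
     = -4339/40

-4339/40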